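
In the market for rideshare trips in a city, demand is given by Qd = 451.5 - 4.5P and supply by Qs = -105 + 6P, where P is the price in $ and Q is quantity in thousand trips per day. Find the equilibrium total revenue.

Total revenue = 11289

The market clears where 451.5 - 4.5P = -105 + 6P. Rearranging, 10.5P = 556.5, hence P* = 53.
Then Q* = 451.5 - 4.5(53) = 213.
Total revenue = P* × Q* = 53 × 213 = 11289.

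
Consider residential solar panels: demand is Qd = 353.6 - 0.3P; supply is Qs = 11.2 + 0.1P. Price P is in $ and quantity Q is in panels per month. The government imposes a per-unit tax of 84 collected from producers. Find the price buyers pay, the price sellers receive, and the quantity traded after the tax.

P_b = 877, P_s = 793, Q = 90.5

Producers keep P_s = P_b - 84 per unit, so supply in terms of the buyer price is Qs = 2.8 + 0.1P_b.
Set Qd = Qs: 353.6 - 0.3P_b = 2.8 + 0.1P_b, so 350.8 = 0.4P_b and P_b = 877.
So P_s = 793 and the quantity traded is Q = 353.6 - 0.3(877) = 90.5.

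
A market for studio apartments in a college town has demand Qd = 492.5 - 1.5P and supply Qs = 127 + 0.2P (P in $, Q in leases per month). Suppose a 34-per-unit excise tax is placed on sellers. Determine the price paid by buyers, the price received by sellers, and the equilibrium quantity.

P_b = 219, P_s = 185, Q = 164

With a tax of 34 on sellers, they supply based on the net price P_s = P_b - 34, so Qs = 120.2 + 0.2P_b.
Equate demand and the shifted supply: 492.5 - 1.5P_b = 120.2 + 0.2P_b, giving 1.7P_b = 372.3, so P_b = 219.
Then P_s = 219 - 34 = 185 and Q = 492.5 - 1.5(219) = 164.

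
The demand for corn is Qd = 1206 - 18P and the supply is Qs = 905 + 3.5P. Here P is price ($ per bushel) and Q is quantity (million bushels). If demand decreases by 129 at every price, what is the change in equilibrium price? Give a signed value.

ΔP = -6

Equating demand and supply, 1206 - 18P = 905 + 3.5P gives 21.5P = 301, so P* = 14.
Then Q* = 1206 - 18(14) = 954.
After the shift, demand is Qd = 1077 - 18P.
The new intersection has 172 = 21.5P, i.e. P = 8, Q = 933.
ΔP = 8 - 14 = -6.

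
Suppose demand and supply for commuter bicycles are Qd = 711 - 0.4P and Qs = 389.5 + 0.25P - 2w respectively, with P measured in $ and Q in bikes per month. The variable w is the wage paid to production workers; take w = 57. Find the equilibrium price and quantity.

P* = 670, Q* = 443

With w = 57, supply is Qs = 275.5 + 0.25P.
At equilibrium Qd = Qs, so 711 - 0.4P = 275.5 + 0.25P; collecting terms, 435.5 = 0.65P and P* = 670.
Then Q* = 711 - 0.4(670) = 443.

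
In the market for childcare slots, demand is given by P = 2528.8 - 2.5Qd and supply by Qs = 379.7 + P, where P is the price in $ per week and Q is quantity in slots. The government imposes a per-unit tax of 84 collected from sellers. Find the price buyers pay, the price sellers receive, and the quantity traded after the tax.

P_b = 511.3, P_s = 427.3, Q = 807

In direct form, Qd = 1011.52 - 0.4P.
With a tax of 84 on sellers, they supply based on the net price P_s = P_b - 84, so Qs = 295.7 + P_b.
Set Qd = Qs: 1011.52 - 0.4P_b = 295.7 + P_b, so 715.82 = 1.4P_b and P_b = 511.3.
So P_s = 427.3 and the quantity traded is Q = 1011.52 - 0.4(511.3) = 807.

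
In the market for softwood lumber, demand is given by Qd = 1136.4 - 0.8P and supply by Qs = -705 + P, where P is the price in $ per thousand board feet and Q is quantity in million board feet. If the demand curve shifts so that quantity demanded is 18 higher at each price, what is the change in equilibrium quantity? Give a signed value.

ΔQ = 10

Set Qd = Qs: 1136.4 - 0.8P = -705 + P, so 1841.4 = 1.8P and P* = 1023.
From the demand curve, Q* = 1136.4 - 0.8(1023) = 318.
After the shift, demand is Qd = 1154.4 - 0.8P.
Re-solving, 1.8P = 1859.4 gives P = 1033 and Q = 328.
ΔQ = 328 - 318 = 10.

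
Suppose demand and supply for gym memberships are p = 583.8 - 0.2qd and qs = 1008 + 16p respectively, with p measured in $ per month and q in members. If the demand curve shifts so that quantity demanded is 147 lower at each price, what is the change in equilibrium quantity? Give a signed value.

Rewriting in direct form: qd = 2919 - 5p.
At equilibrium qd = qs, so 2919 - 5p = 1008 + 16p; collecting terms, 1911 = 21p and p* = 91.
Plugging p* into demand: q* = 2919 - 5(91) = 2464.
After the shift, demand is qd = 2772 - 5p.
The new intersection has 1764 = 21p, i.e. p = 84, q = 2352.
Δq = 2352 - 2464 = -112.

Δq = -112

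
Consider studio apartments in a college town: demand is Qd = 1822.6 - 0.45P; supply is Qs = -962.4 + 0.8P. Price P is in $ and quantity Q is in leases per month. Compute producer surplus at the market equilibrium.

Producer surplus = 420250

The market clears where 1822.6 - 0.45P = -962.4 + 0.8P. Rearranging, 1.25P = 2785, hence P* = 2228.
Then Q* = 1822.6 - 0.45(2228) = 820.
Supply choke price (Qs = 0): P = 1203. Producer surplus = ½ × (2228 - 1203) × 820 = 420250.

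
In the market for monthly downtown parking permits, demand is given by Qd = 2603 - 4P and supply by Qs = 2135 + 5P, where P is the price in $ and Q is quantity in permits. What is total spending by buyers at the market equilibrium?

Equating demand and supply, 2603 - 4P = 2135 + 5P gives 9P = 468, so P* = 52.
Plugging P* into demand: Q* = 2603 - 4(52) = 2395.
Total spending by buyers = P* × Q* = 52 × 2395 = 124540.

Total spending by buyers = 124540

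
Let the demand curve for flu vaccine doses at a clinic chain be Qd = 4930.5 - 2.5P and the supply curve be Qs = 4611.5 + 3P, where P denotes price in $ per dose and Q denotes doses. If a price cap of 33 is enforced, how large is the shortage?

At P = 33: Qd = 4848 and Qs = 4710.5.
Shortage = Qd - Qs = 4848 - 4710.5 = 137.5.

Shortage = 137.5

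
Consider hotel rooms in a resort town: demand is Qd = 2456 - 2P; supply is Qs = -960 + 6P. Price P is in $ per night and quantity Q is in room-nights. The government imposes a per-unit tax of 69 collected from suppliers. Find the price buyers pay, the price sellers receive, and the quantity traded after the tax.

P_b = 478.75, P_s = 409.75, Q = 1498.5

The tax drives a wedge P_b - P_s = 69. Substituting P_s = P_b - 69 into supply: Qs = -1374 + 6P_b.
Set Qd = Qs: 2456 - 2P_b = -1374 + 6P_b, so 3830 = 8P_b and P_b = 478.75.
So P_s = 409.75 and the quantity traded is Q = 2456 - 2(478.75) = 1498.5.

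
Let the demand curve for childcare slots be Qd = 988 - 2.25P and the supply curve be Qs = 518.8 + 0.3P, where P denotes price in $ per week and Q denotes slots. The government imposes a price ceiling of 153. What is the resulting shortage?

Evaluating both curves at the ceiling price 153 gives Qd = 643.75, Qs = 564.7.
Shortage = Qd - Qs = 643.75 - 564.7 = 79.05.

Shortage = 79.05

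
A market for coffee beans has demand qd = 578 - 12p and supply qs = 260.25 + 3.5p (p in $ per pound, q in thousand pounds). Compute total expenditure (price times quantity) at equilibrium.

Total expenditure = 6806

The market clears where 578 - 12p = 260.25 + 3.5p. Rearranging, 15.5p = 317.75, hence p* = 20.5.
Substitute back: q* = 578 - 12(20.5) = 332.
Total expenditure = p* × q* = 20.5 × 332 = 6806.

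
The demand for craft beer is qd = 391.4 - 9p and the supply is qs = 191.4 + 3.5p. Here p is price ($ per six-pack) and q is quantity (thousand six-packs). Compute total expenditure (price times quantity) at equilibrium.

Set qd = qs: 391.4 - 9p = 191.4 + 3.5p, so 200 = 12.5p and p* = 16.
From the demand curve, q* = 391.4 - 9(16) = 247.4.
Total expenditure = p* × q* = 16 × 247.4 = 3958.4.

Total expenditure = 3958.4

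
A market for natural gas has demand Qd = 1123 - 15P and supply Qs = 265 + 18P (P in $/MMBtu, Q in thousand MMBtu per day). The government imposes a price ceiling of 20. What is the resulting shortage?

At P = 20: Qd = 823 and Qs = 625.
Shortage = Qd - Qs = 823 - 625 = 198.

Shortage = 198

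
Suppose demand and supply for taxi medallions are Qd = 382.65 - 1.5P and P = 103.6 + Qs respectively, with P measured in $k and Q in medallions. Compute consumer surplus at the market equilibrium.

Consumer surplus = 2754.27

Inverting to quantity form: Qs = -103.6 + P.
The market clears where 382.65 - 1.5P = -103.6 + P. Rearranging, 2.5P = 486.25, hence P* = 194.5.
Substitute back: Q* = 382.65 - 1.5(194.5) = 90.9.
Demand choke price (Qd = 0): P = 382.65/1.5 = 255.1. Consumer surplus = ½ × (255.1 - 194.5) × 90.9 = 2754.27.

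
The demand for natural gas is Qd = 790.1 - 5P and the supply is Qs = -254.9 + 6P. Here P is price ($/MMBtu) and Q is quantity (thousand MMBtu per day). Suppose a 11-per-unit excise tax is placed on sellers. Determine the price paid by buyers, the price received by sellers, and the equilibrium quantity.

Sellers keep P_s = P_b - 11 per unit, so supply in terms of the buyer price is Qs = -320.9 + 6P_b.
Equate demand and the shifted supply: 790.1 - 5P_b = -320.9 + 6P_b, giving 11P_b = 1111, so P_b = 101.
So P_s = 90 and the quantity traded is Q = 790.1 - 5(101) = 285.1.

P_b = 101, P_s = 90, Q = 285.1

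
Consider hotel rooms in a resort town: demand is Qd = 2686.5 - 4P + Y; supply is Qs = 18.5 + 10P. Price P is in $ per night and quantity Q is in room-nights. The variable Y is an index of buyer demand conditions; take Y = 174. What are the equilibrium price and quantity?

P* = 203, Q* = 2048.5

With Y = 174, demand is Qd = 2860.5 - 4P.
The market clears where 2860.5 - 4P = 18.5 + 10P. Rearranging, 14P = 2842, hence P* = 203.
Plugging P* into demand: Q* = 2860.5 - 4(203) = 2048.5.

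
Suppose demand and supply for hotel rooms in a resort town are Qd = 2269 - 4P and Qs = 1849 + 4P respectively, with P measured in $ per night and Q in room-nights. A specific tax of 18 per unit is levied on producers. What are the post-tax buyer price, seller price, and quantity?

P_b = 61.5, P_s = 43.5, Q = 2023

The tax drives a wedge P_b - P_s = 18. Substituting P_s = P_b - 18 into supply: Qs = 1777 + 4P_b.
Equate demand and the shifted supply: 2269 - 4P_b = 1777 + 4P_b, giving 8P_b = 492, so P_b = 61.5.
Then P_s = 61.5 - 18 = 43.5 and Q = 2269 - 4(61.5) = 2023.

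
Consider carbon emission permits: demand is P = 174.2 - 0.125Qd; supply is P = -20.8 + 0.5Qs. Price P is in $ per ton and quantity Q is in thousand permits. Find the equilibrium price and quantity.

P* = 135.2, Q* = 312

Solving each curve for Q: Qd = 1393.6 - 8P and Qs = 41.6 + 2P.
Equating demand and supply, 1393.6 - 8P = 41.6 + 2P gives 10P = 1352, so P* = 135.2.
Plugging P* into demand: Q* = 1393.6 - 8(135.2) = 312.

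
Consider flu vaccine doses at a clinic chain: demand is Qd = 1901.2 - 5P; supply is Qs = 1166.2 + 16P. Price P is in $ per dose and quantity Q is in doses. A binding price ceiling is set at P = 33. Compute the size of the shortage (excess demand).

Shortage = 42

With P fixed at 33, quantity demanded is 1736.2 and quantity supplied is 1694.2.
Shortage = Qd - Qs = 1736.2 - 1694.2 = 42.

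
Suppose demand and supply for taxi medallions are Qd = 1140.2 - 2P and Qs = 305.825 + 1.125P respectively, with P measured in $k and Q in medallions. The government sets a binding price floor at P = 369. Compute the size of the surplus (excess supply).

Evaluating both curves at the floor price 369 gives Qd = 402.2, Qs = 720.95.
Surplus = Qs - Qd = 720.95 - 402.2 = 318.75.

Surplus = 318.75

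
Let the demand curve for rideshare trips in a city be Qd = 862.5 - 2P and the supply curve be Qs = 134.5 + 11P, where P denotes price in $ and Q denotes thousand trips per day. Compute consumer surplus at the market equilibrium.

Consumer surplus = 140812.5625

The market clears where 862.5 - 2P = 134.5 + 11P. Rearranging, 13P = 728, hence P* = 56.
Plugging P* into demand: Q* = 862.5 - 2(56) = 750.5.
Demand choke price (Qd = 0): P = 862.5/2 = 431.25. Consumer surplus = ½ × (431.25 - 56) × 750.5 = 140812.5625.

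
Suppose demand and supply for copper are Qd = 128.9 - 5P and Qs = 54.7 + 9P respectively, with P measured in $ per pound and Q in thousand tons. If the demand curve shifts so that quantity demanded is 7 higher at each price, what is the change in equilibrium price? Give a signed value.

ΔP = 0.5

Set Qd = Qs: 128.9 - 5P = 54.7 + 9P, so 74.2 = 14P and P* = 5.3.
From the demand curve, Q* = 128.9 - 5(5.3) = 102.4.
After the shift, demand is Qd = 135.9 - 5P.
The new intersection has 81.2 = 14P, i.e. P = 5.8, Q = 106.9.
ΔP = 5.8 - 5.3 = 0.5.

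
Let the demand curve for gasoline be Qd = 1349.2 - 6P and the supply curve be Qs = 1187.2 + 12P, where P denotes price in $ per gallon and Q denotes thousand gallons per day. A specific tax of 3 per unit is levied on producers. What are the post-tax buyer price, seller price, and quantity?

P_b = 11, P_s = 8, Q = 1283.2

With a tax of 3 on producers, they supply based on the net price P_s = P_b - 3, so Qs = 1151.2 + 12P_b.
Set Qd = Qs: 1349.2 - 6P_b = 1151.2 + 12P_b, so 198 = 18P_b and P_b = 11.
So P_s = 8 and the quantity traded is Q = 1349.2 - 6(11) = 1283.2.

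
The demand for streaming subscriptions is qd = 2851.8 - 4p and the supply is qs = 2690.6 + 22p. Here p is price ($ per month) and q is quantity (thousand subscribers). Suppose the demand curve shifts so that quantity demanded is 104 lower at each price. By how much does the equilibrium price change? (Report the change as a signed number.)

The market clears where 2851.8 - 4p = 2690.6 + 22p. Rearranging, 26p = 161.2, hence p* = 6.2.
Then q* = 2851.8 - 4(6.2) = 2827.
After the shift, demand is qd = 2747.8 - 4p.
New equilibrium: 57.2 = 26p, so p = 2.2 and q = 2739.
Δp = 2.2 - 6.2 = -4.

Δp = -4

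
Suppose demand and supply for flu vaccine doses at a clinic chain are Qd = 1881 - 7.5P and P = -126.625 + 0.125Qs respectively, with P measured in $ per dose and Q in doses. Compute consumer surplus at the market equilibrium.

Consumer surplus = 142301.4

In direct form, Qs = 1013 + 8P.
Set Qd = Qs: 1881 - 7.5P = 1013 + 8P, so 868 = 15.5P and P* = 56.
Substitute back: Q* = 1881 - 7.5(56) = 1461.
Demand choke price (Qd = 0): P = 1881/7.5 = 250.8. Consumer surplus = ½ × (250.8 - 56) × 1461 = 142301.4.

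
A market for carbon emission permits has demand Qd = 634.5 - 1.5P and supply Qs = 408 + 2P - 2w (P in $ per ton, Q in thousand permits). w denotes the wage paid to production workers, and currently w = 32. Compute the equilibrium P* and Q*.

With w = 32, supply is Qs = 344 + 2P.
The market clears where 634.5 - 1.5P = 344 + 2P. Rearranging, 3.5P = 290.5, hence P* = 83.
From the demand curve, Q* = 634.5 - 1.5(83) = 510.

P* = 83, Q* = 510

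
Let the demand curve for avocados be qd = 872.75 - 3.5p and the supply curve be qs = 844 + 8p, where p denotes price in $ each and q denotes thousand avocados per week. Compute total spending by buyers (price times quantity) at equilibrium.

Set qd = qs: 872.75 - 3.5p = 844 + 8p, so 28.75 = 11.5p and p* = 2.5.
Substitute back: q* = 872.75 - 3.5(2.5) = 864.
Total spending by buyers = p* × q* = 2.5 × 864 = 2160.

Total spending by buyers = 2160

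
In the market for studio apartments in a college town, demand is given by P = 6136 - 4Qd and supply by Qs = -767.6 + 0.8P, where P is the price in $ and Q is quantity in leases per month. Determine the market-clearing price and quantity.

In direct form, Qd = 1534 - 0.25P.
The market clears where 1534 - 0.25P = -767.6 + 0.8P. Rearranging, 1.05P = 2301.6, hence P* = 2192.
From the demand curve, Q* = 1534 - 0.25(2192) = 986.

P* = 2192, Q* = 986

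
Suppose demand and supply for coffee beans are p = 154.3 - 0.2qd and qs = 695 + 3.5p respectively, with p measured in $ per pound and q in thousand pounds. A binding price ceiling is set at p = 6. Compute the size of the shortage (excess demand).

Shortage = 25.5

Inverting to quantity form: qd = 771.5 - 5p.
With p fixed at 6, quantity demanded is 741.5 and quantity supplied is 716.
Shortage = qd - qs = 741.5 - 716 = 25.5.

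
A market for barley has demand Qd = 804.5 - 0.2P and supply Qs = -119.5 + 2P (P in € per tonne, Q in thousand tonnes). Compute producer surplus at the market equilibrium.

Producer surplus = 129780.0625

Equating demand and supply, 804.5 - 0.2P = -119.5 + 2P gives 2.2P = 924, so P* = 420.
Plugging P* into demand: Q* = 804.5 - 0.2(420) = 720.5.
Supply choke price (Qs = 0): P = 59.75. Producer surplus = ½ × (420 - 59.75) × 720.5 = 129780.0625.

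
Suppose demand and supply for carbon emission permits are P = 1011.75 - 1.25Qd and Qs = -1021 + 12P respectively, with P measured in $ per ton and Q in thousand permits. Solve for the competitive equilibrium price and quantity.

Solving each curve for Q: Qd = 809.4 - 0.8P.
At equilibrium Qd = Qs, so 809.4 - 0.8P = -1021 + 12P; collecting terms, 1830.4 = 12.8P and P* = 143.
Plugging P* into demand: Q* = 809.4 - 0.8(143) = 695.

P* = 143, Q* = 695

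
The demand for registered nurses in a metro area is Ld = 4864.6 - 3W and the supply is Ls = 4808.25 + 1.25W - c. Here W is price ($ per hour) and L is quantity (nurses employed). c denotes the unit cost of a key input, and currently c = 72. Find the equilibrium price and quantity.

With c = 72, supply is Ls = 4736.25 + 1.25W.
At equilibrium Ld = Ls, so 4864.6 - 3W = 4736.25 + 1.25W; collecting terms, 128.35 = 4.25W and W* = 30.2.
Plugging W* into demand: L* = 4864.6 - 3(30.2) = 4774.

W* = 30.2, L* = 4774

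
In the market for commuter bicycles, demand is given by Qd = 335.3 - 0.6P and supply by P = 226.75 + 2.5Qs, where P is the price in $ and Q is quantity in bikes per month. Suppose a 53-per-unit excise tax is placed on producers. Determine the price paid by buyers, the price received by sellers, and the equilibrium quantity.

P_b = 447.2, P_s = 394.2, Q = 66.98

In direct form, Qs = -90.7 + 0.4P.
Producers keep P_s = P_b - 53 per unit, so supply in terms of the buyer price is Qs = -111.9 + 0.4P_b.
Set Qd = Qs: 335.3 - 0.6P_b = -111.9 + 0.4P_b, so 447.2 = P_b and P_b = 447.2.
Then P_s = 447.2 - 53 = 394.2 and Q = 335.3 - 0.6(447.2) = 66.98.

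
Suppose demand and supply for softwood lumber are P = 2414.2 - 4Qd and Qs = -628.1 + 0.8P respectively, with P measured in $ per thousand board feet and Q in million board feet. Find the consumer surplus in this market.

Solving each curve for Q: Qd = 603.55 - 0.25P.
At equilibrium Qd = Qs, so 603.55 - 0.25P = -628.1 + 0.8P; collecting terms, 1231.65 = 1.05P and P* = 1173.
Substitute back: Q* = 603.55 - 0.25(1173) = 310.3.
Demand choke price (Qd = 0): P = 603.55/0.25 = 2414.2. Consumer surplus = ½ × (2414.2 - 1173) × 310.3 = 192572.18.

Consumer surplus = 192572.18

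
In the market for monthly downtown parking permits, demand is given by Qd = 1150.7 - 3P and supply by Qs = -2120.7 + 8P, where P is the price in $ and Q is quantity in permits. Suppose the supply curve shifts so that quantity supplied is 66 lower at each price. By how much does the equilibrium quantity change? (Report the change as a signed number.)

ΔQ = -18

The market clears where 1150.7 - 3P = -2120.7 + 8P. Rearranging, 11P = 3271.4, hence P* = 297.4.
Substitute back: Q* = 1150.7 - 3(297.4) = 258.5.
After the shift, supply is Qs = -2186.7 + 8P.
The new intersection has 3337.4 = 11P, i.e. P = 303.4, Q = 240.5.
ΔQ = 240.5 - 258.5 = -18.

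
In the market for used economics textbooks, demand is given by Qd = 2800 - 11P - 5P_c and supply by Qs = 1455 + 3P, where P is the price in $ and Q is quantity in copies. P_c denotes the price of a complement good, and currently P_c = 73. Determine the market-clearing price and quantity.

P* = 70, Q* = 1665

With P_c = 73, demand is Qd = 2435 - 11P.
Equating demand and supply, 2435 - 11P = 1455 + 3P gives 14P = 980, so P* = 70.
From the demand curve, Q* = 2435 - 11(70) = 1665.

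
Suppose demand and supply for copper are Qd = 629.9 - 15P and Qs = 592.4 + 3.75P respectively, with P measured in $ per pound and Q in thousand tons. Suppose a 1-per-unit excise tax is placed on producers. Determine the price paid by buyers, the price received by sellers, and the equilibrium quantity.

P_b = 2.2, P_s = 1.2, Q = 596.9

With a tax of 1 on producers, they supply based on the net price P_s = P_b - 1, so Qs = 588.65 + 3.75P_b.
Market clearing requires 629.9 - 15P_b = 588.65 + 3.75P_b; hence 41.25 = 18.75P_b and P_b = 2.2.
So P_s = 1.2 and the quantity traded is Q = 629.9 - 15(2.2) = 596.9.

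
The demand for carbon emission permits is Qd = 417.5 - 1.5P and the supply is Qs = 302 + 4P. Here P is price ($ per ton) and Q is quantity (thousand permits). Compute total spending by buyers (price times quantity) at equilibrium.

Set Qd = Qs: 417.5 - 1.5P = 302 + 4P, so 115.5 = 5.5P and P* = 21.
Plugging P* into demand: Q* = 417.5 - 1.5(21) = 386.
Total spending by buyers = P* × Q* = 21 × 386 = 8106.

Total spending by buyers = 8106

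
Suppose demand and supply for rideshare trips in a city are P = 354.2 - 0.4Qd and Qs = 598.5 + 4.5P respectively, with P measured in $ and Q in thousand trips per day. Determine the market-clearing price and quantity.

P* = 41, Q* = 783

Solving each curve for Q: Qd = 885.5 - 2.5P.
Set Qd = Qs: 885.5 - 2.5P = 598.5 + 4.5P, so 287 = 7P and P* = 41.
Plugging P* into demand: Q* = 885.5 - 2.5(41) = 783.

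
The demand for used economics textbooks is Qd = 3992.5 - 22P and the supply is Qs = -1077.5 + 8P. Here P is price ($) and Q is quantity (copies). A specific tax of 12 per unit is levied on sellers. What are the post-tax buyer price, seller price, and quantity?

P_b = 172.2, P_s = 160.2, Q = 204.1

The tax drives a wedge P_b - P_s = 12. Substituting P_s = P_b - 12 into supply: Qs = -1173.5 + 8P_b.
Market clearing requires 3992.5 - 22P_b = -1173.5 + 8P_b; hence 5166 = 30P_b and P_b = 172.2.
So P_s = 160.2 and the quantity traded is Q = 3992.5 - 22(172.2) = 204.1.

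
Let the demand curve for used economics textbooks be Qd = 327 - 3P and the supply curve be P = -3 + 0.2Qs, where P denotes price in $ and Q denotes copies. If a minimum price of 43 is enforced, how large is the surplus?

Rewriting in direct form: Qs = 15 + 5P.
At P = 43: Qd = 198 and Qs = 230.
Surplus = Qs - Qd = 230 - 198 = 32.

Surplus = 32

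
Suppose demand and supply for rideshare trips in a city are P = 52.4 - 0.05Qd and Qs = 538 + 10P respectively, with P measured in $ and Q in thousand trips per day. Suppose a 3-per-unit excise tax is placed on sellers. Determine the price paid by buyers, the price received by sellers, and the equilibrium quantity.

P_b = 18, P_s = 15, Q = 688

Solving each curve for Q: Qd = 1048 - 20P.
The tax drives a wedge P_b - P_s = 3. Substituting P_s = P_b - 3 into supply: Qs = 508 + 10P_b.
Market clearing requires 1048 - 20P_b = 508 + 10P_b; hence 540 = 30P_b and P_b = 18.
Then P_s = 18 - 3 = 15 and Q = 1048 - 20(18) = 688.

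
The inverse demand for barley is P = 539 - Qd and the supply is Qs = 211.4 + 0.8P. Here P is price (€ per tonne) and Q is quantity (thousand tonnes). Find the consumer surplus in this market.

Consumer surplus = 63724.5

Solving each curve for Q: Qd = 539 - P.
At equilibrium Qd = Qs, so 539 - P = 211.4 + 0.8P; collecting terms, 327.6 = 1.8P and P* = 182.
Substitute back: Q* = 539 - 182 = 357.
Demand choke price (Qd = 0): P = 539. Consumer surplus = ½ × (539 - 182) × 357 = 63724.5.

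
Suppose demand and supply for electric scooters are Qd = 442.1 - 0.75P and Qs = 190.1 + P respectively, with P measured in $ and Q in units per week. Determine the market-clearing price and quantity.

At equilibrium Qd = Qs, so 442.1 - 0.75P = 190.1 + P; collecting terms, 252 = 1.75P and P* = 144.
Plugging P* into demand: Q* = 442.1 - 0.75(144) = 334.1.

P* = 144, Q* = 334.1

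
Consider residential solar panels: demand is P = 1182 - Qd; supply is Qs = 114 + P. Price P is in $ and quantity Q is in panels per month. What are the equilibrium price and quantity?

P* = 534, Q* = 648

Solving each curve for Q: Qd = 1182 - P.
Equating demand and supply, 1182 - P = 114 + P gives 2P = 1068, so P* = 534.
Plugging P* into demand: Q* = 1182 - 534 = 648.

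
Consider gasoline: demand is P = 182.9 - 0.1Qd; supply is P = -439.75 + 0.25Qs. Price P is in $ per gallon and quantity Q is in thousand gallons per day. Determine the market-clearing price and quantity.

P* = 5, Q* = 1779

Solving each curve for Q: Qd = 1829 - 10P and Qs = 1759 + 4P.
At equilibrium Qd = Qs, so 1829 - 10P = 1759 + 4P; collecting terms, 70 = 14P and P* = 5.
Then Q* = 1829 - 10(5) = 1779.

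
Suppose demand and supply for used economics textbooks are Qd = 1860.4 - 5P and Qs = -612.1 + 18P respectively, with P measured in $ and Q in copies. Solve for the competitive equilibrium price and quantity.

Equating demand and supply, 1860.4 - 5P = -612.1 + 18P gives 23P = 2472.5, so P* = 107.5.
From the demand curve, Q* = 1860.4 - 5(107.5) = 1322.9.

P* = 107.5, Q* = 1322.9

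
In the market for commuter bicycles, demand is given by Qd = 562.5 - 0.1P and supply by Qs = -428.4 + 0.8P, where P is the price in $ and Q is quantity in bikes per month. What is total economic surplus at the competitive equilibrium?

Set Qd = Qs: 562.5 - 0.1P = -428.4 + 0.8P, so 990.9 = 0.9P and P* = 1101.
Then Q* = 562.5 - 0.1(1101) = 452.4.
Demand choke price = 5625; supply choke price = 535.5. CS = ½(5625 - 1101)(452.4) = 1023328.8; PS = ½(1101 - 535.5)(452.4) = 127916.1. Total surplus = 1151244.9.

Total surplus = 1151244.9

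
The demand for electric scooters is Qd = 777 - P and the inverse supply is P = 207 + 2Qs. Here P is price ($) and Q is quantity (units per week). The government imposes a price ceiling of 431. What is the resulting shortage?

Shortage = 234

Solving each curve for Q: Qs = -103.5 + 0.5P.
With P fixed at 431, quantity demanded is 346 and quantity supplied is 112.
Shortage = Qd - Qs = 346 - 112 = 234.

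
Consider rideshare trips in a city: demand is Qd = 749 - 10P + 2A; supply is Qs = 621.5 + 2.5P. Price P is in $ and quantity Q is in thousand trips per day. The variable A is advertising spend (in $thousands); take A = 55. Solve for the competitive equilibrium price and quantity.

With A = 55, demand is Qd = 859 - 10P.
At equilibrium Qd = Qs, so 859 - 10P = 621.5 + 2.5P; collecting terms, 237.5 = 12.5P and P* = 19.
Substitute back: Q* = 859 - 10(19) = 669.

P* = 19, Q* = 669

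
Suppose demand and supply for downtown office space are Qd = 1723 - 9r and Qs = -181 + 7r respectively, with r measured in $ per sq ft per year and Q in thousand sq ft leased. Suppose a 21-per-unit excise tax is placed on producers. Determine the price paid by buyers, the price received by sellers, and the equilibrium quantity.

r_b = 128.1875, r_s = 107.1875, Q = 569.3125

Producers keep r_s = r_b - 21 per unit, so supply in terms of the buyer price is Qs = -328 + 7r_b.
Equate demand and the shifted supply: 1723 - 9r_b = -328 + 7r_b, giving 16r_b = 2051, so r_b = 128.1875.
Then r_s = 128.1875 - 21 = 107.1875 and Q = 1723 - 9(128.1875) = 569.3125.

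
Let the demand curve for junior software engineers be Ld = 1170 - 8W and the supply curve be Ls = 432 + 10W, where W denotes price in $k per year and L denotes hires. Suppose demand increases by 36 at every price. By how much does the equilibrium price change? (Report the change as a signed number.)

ΔW = 2

The market clears where 1170 - 8W = 432 + 10W. Rearranging, 18W = 738, hence W* = 41.
Plugging W* into demand: L* = 1170 - 8(41) = 842.
After the shift, demand is Ld = 1206 - 8W.
New equilibrium: 774 = 18W, so W = 43 and L = 862.
ΔW = 43 - 41 = 2.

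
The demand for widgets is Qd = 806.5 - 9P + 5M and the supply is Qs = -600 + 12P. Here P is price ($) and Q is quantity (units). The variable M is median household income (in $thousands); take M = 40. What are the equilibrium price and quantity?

P* = 76.5, Q* = 318

With M = 40, demand is Qd = 1006.5 - 9P.
Set Qd = Qs: 1006.5 - 9P = -600 + 12P, so 1606.5 = 21P and P* = 76.5.
Then Q* = 1006.5 - 9(76.5) = 318.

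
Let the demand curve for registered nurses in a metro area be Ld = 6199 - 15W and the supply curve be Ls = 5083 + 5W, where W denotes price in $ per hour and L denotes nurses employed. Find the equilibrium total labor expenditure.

At equilibrium Ld = Ls, so 6199 - 15W = 5083 + 5W; collecting terms, 1116 = 20W and W* = 55.8.
Substitute back: L* = 6199 - 15(55.8) = 5362.
Total labor expenditure = W* × L* = 55.8 × 5362 = 299199.6.

Total labor expenditure = 299199.6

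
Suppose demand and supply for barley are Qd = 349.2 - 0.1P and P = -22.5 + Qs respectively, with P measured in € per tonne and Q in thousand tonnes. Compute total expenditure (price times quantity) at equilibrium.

Total expenditure = 94891.5

Solving each curve for Q: Qs = 22.5 + P.
Equating demand and supply, 349.2 - 0.1P = 22.5 + P gives 1.1P = 326.7, so P* = 297.
Plugging P* into demand: Q* = 349.2 - 0.1(297) = 319.5.
Total expenditure = P* × Q* = 297 × 319.5 = 94891.5.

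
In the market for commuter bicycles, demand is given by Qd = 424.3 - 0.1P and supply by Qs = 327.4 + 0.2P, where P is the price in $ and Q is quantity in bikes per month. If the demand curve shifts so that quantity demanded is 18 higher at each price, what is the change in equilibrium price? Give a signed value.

ΔP = 60

Set Qd = Qs: 424.3 - 0.1P = 327.4 + 0.2P, so 96.9 = 0.3P and P* = 323.
Then Q* = 424.3 - 0.1(323) = 392.
After the shift, demand is Qd = 442.3 - 0.1P.
Re-solving, 0.3P = 114.9 gives P = 383 and Q = 404.
ΔP = 383 - 323 = 60.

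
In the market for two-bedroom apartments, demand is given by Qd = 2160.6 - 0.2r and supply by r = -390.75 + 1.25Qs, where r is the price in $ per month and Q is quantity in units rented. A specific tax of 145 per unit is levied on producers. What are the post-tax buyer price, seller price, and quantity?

r_b = 1964, r_s = 1819, Q = 1767.8

In direct form, Qs = 312.6 + 0.8r.
Producers keep r_s = r_b - 145 per unit, so supply in terms of the buyer price is Qs = 196.6 + 0.8r_b.
Equate demand and the shifted supply: 2160.6 - 0.2r_b = 196.6 + 0.8r_b, giving r_b = 1964, so r_b = 1964.
Then r_s = 1964 - 145 = 1819 and Q = 2160.6 - 0.2(1964) = 1767.8.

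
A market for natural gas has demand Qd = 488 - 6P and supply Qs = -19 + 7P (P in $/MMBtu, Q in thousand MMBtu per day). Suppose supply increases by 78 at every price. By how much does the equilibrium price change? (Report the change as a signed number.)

ΔP = -6

Set Qd = Qs: 488 - 6P = -19 + 7P, so 507 = 13P and P* = 39.
Plugging P* into demand: Q* = 488 - 6(39) = 254.
After the shift, supply is Qs = 59 + 7P.
The new intersection has 429 = 13P, i.e. P = 33, Q = 290.
ΔP = 33 - 39 = -6.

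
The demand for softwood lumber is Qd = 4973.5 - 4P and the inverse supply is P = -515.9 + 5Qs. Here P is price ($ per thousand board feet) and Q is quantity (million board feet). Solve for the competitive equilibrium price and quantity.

Rewriting in direct form: Qs = 103.18 + 0.2P.
Set Qd = Qs: 4973.5 - 4P = 103.18 + 0.2P, so 4870.32 = 4.2P and P* = 1159.6.
Then Q* = 4973.5 - 4(1159.6) = 335.1.

P* = 1159.6, Q* = 335.1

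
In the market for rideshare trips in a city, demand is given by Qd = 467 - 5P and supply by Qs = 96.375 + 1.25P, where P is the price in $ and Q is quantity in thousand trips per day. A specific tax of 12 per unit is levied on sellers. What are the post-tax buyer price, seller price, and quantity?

P_b = 61.7, P_s = 49.7, Q = 158.5

The tax drives a wedge P_b - P_s = 12. Substituting P_s = P_b - 12 into supply: Qs = 81.375 + 1.25P_b.
Market clearing requires 467 - 5P_b = 81.375 + 1.25P_b; hence 385.625 = 6.25P_b and P_b = 61.7.
So P_s = 49.7 and the quantity traded is Q = 467 - 5(61.7) = 158.5.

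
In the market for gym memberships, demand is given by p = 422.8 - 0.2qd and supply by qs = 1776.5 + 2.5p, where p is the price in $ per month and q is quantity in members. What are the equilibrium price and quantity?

In direct form, qd = 2114 - 5p.
At equilibrium qd = qs, so 2114 - 5p = 1776.5 + 2.5p; collecting terms, 337.5 = 7.5p and p* = 45.
Substitute back: q* = 2114 - 5(45) = 1889.

p* = 45, q* = 1889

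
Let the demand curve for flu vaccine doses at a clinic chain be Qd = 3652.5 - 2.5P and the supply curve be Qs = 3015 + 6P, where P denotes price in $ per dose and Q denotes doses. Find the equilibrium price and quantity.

At equilibrium Qd = Qs, so 3652.5 - 2.5P = 3015 + 6P; collecting terms, 637.5 = 8.5P and P* = 75.
Substitute back: Q* = 3652.5 - 2.5(75) = 3465.

P* = 75, Q* = 3465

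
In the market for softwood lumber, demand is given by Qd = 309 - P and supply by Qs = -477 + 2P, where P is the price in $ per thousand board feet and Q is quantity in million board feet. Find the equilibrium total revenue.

Total revenue = 12314

Equating demand and supply, 309 - P = -477 + 2P gives 3P = 786, so P* = 262.
From the demand curve, Q* = 309 - 262 = 47.
Total revenue = P* × Q* = 262 × 47 = 12314.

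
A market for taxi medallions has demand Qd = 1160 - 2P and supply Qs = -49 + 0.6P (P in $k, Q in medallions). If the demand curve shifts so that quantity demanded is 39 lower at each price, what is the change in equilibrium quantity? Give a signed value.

ΔQ = -9

The market clears where 1160 - 2P = -49 + 0.6P. Rearranging, 2.6P = 1209, hence P* = 465.
Substitute back: Q* = 1160 - 2(465) = 230.
After the shift, demand is Qd = 1121 - 2P.
The new intersection has 1170 = 2.6P, i.e. P = 450, Q = 221.
ΔQ = 221 - 230 = -9.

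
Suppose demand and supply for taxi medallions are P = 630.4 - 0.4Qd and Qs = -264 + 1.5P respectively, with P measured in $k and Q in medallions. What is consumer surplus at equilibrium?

Rewriting in direct form: Qd = 1576 - 2.5P.
At equilibrium Qd = Qs, so 1576 - 2.5P = -264 + 1.5P; collecting terms, 1840 = 4P and P* = 460.
Substitute back: Q* = 1576 - 2.5(460) = 426.
Demand choke price (Qd = 0): P = 1576/2.5 = 630.4. Consumer surplus = ½ × (630.4 - 460) × 426 = 36295.2.

Consumer surplus = 36295.2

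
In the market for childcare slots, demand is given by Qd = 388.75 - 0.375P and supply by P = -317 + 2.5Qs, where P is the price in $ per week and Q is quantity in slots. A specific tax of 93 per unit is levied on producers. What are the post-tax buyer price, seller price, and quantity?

P_b = 386, P_s = 293, Q = 244

In direct form, Qs = 126.8 + 0.4P.
Producers keep P_s = P_b - 93 per unit, so supply in terms of the buyer price is Qs = 89.6 + 0.4P_b.
Market clearing requires 388.75 - 0.375P_b = 89.6 + 0.4P_b; hence 299.15 = 0.775P_b and P_b = 386.
Then P_s = 386 - 93 = 293 and Q = 388.75 - 0.375(386) = 244.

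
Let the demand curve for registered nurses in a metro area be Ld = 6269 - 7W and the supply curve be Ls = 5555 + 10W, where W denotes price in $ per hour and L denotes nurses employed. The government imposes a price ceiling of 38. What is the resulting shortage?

With W fixed at 38, quantity demanded is 6003 and quantity supplied is 5935.
Shortage = Ld - Ls = 6003 - 5935 = 68.

Shortage = 68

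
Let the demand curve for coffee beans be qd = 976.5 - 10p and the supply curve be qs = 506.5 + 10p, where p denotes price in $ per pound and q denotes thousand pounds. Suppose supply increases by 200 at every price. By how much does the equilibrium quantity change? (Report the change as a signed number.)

Δq = 100

Equating demand and supply, 976.5 - 10p = 506.5 + 10p gives 20p = 470, so p* = 23.5.
Plugging p* into demand: q* = 976.5 - 10(23.5) = 741.5.
After the shift, supply is qs = 706.5 + 10p.
Re-solving, 20p = 270 gives p = 13.5 and q = 841.5.
Δq = 841.5 - 741.5 = 100.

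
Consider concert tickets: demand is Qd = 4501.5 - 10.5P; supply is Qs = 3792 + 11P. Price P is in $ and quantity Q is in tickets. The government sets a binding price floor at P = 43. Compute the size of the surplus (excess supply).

Surplus = 215

With P fixed at 43, quantity demanded is 4050 and quantity supplied is 4265.
Surplus = Qs - Qd = 4265 - 4050 = 215.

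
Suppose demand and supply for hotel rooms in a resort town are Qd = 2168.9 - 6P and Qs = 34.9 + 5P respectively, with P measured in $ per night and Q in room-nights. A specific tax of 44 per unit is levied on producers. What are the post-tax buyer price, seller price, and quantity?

The tax drives a wedge P_b - P_s = 44. Substituting P_s = P_b - 44 into supply: Qs = -185.1 + 5P_b.
Market clearing requires 2168.9 - 6P_b = -185.1 + 5P_b; hence 2354 = 11P_b and P_b = 214.
So P_s = 170 and the quantity traded is Q = 2168.9 - 6(214) = 884.9.

P_b = 214, P_s = 170, Q = 884.9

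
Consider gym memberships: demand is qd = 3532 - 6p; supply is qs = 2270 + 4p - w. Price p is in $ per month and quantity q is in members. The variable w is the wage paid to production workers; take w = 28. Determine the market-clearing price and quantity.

With w = 28, supply is qs = 2242 + 4p.
Equating demand and supply, 3532 - 6p = 2242 + 4p gives 10p = 1290, so p* = 129.
Substitute back: q* = 3532 - 6(129) = 2758.

p* = 129, q* = 2758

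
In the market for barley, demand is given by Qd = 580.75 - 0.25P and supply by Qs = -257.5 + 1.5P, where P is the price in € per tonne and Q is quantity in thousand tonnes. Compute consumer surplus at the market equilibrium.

Consumer surplus = 425042

At equilibrium Qd = Qs, so 580.75 - 0.25P = -257.5 + 1.5P; collecting terms, 838.25 = 1.75P and P* = 479.
Plugging P* into demand: Q* = 580.75 - 0.25(479) = 461.
Demand choke price (Qd = 0): P = 580.75/0.25 = 2323. Consumer surplus = ½ × (2323 - 479) × 461 = 425042.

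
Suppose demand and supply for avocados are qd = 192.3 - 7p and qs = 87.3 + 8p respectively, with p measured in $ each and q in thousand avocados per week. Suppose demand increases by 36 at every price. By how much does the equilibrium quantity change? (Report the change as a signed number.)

Δq = 19.2

At equilibrium qd = qs, so 192.3 - 7p = 87.3 + 8p; collecting terms, 105 = 15p and p* = 7.
Plugging p* into demand: q* = 192.3 - 7(7) = 143.3.
After the shift, demand is qd = 228.3 - 7p.
The new intersection has 141 = 15p, i.e. p = 9.4, q = 162.5.
Δq = 162.5 - 143.3 = 19.2.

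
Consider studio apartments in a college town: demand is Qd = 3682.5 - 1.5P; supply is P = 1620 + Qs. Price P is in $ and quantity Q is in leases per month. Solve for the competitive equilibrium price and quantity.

P* = 2121, Q* = 501

Rewriting in direct form: Qs = -1620 + P.
The market clears where 3682.5 - 1.5P = -1620 + P. Rearranging, 2.5P = 5302.5, hence P* = 2121.
Then Q* = 3682.5 - 1.5(2121) = 501.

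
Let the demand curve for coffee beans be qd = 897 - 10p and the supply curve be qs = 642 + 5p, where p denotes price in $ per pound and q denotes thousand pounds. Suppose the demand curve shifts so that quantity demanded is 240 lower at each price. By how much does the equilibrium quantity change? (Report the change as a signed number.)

Δq = -80

Set qd = qs: 897 - 10p = 642 + 5p, so 255 = 15p and p* = 17.
Plugging p* into demand: q* = 897 - 10(17) = 727.
After the shift, demand is qd = 657 - 10p.
New equilibrium: 15 = 15p, so p = 1 and q = 647.
Δq = 647 - 727 = -80.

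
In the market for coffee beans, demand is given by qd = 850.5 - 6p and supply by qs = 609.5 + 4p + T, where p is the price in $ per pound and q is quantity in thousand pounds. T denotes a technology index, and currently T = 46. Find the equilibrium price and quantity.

p* = 19.5, q* = 733.5

With T = 46, supply is qs = 655.5 + 4p.
The market clears where 850.5 - 6p = 655.5 + 4p. Rearranging, 10p = 195, hence p* = 19.5.
From the demand curve, q* = 850.5 - 6(19.5) = 733.5.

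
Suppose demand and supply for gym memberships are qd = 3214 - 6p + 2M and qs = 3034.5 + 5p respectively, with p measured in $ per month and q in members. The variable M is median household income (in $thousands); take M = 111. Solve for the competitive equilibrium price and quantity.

p* = 36.5, q* = 3217

With M = 111, demand is qd = 3436 - 6p.
Equating demand and supply, 3436 - 6p = 3034.5 + 5p gives 11p = 401.5, so p* = 36.5.
Plugging p* into demand: q* = 3436 - 6(36.5) = 3217.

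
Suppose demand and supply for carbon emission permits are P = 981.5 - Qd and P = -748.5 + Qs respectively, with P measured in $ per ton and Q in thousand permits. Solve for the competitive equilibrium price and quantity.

P* = 116.5, Q* = 865

In direct form, Qd = 981.5 - P and Qs = 748.5 + P.
The market clears where 981.5 - P = 748.5 + P. Rearranging, 2P = 233, hence P* = 116.5.
Substitute back: Q* = 981.5 - 116.5 = 865.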